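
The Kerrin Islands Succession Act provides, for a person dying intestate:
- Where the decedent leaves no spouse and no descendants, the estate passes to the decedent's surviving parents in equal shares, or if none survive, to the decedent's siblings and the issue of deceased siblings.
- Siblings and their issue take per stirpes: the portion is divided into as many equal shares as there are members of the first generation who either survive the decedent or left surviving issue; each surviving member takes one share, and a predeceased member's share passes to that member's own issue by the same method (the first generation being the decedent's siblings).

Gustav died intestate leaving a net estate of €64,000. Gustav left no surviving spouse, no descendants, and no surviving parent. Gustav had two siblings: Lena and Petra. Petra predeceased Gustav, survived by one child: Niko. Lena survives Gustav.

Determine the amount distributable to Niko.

Niko receives €32,000.

The entire €64,000 passes to the siblings and their issue.
That amount (€64,000) is divided into 2 shares of €32,000: Lena takes €32,000; Petra's €32,000 share passes to Petra's issue.
Petra's share (€32,000) passes entirely to Niko.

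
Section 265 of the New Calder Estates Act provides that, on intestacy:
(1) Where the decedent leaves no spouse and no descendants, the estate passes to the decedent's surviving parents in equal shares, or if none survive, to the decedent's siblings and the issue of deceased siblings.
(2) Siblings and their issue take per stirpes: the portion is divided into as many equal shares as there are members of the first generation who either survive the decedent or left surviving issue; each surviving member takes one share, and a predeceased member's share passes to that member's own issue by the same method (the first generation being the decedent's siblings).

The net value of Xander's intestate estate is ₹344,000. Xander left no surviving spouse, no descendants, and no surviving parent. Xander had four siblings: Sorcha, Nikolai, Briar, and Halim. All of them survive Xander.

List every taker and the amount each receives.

The entire ₹344,000 passes to the siblings and their issue.
That amount (₹344,000) is divided into 4 shares of ₹86,000: Sorcha, Nikolai, Briar, and Halim each take ₹86,000.

Sorcha: ₹86,000; Nikolai: ₹86,000; Briar: ₹86,000; Halim: ₹86,000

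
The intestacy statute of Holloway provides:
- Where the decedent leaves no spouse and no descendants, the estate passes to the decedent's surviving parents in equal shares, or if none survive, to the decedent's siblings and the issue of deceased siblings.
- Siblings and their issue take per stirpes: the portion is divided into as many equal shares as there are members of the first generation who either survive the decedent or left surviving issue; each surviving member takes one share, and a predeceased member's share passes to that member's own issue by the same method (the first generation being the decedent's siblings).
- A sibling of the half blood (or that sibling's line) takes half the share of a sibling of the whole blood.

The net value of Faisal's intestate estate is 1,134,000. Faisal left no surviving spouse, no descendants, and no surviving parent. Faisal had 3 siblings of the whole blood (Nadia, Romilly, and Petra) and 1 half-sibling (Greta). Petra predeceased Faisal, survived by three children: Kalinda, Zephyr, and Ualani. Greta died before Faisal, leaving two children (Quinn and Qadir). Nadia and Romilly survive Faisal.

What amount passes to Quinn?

The entire 1,134,000 passes to the siblings and their issue.
Counting each half-blood sibling's line as half a unit, there are 7/2 units in 1,134,000, so one unit is 324,000. Whole-blood lines (Nadia, Romilly, and Petra) take 324,000 each; half-blood lines (Greta) take 162,000 each.
Petra's share (324,000) is divided into 3 shares of 108,000: Kalinda, Zephyr, and Ualani each take 108,000.
Greta's share (162,000) is divided into 2 shares of 81,000: Quinn and Qadir each take 81,000.

Quinn receives 81,000.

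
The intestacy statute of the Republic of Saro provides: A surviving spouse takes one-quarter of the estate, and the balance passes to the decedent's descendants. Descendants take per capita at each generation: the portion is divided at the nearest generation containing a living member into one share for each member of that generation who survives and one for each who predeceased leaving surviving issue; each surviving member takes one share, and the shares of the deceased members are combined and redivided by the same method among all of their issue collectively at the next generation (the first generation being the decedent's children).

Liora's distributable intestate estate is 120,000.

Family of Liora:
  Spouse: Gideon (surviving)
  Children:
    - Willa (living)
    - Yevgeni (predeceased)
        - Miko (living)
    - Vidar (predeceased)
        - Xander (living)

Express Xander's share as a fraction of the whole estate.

Xander receives 1/4 of the estate.

Gideon takes one-quarter of 120,000 = 30,000. The remaining 90,000 passes to the descendants.
The descendants' portion (90,000) is divided at the children's generation into 3 shares of 30,000. Willa takes 30,000. The 2 shares of the deceased (Yevgeni and Vidar) are combined into a pool of 60,000.
That pool (60,000) is divided at the grandchildren's generation equally among Miko and Xander: 30,000 each.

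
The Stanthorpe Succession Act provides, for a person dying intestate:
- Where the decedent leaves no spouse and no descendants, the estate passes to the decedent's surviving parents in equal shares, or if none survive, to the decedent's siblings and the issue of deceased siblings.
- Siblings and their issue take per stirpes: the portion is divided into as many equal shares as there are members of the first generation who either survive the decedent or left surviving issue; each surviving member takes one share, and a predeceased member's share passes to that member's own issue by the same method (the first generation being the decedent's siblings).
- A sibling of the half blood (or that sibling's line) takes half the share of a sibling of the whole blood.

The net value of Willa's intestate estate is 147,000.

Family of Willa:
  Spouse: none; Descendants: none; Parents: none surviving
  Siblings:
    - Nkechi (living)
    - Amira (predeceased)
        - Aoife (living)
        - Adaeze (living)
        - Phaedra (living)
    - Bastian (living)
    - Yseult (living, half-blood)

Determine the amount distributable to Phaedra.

Phaedra receives 14,000.

The entire 147,000 passes to the siblings and their issue.
Counting each half-blood sibling's line as half a unit, there are 7/2 units in 147,000, so one unit is 42,000. Whole-blood lines (Nkechi, Amira, and Bastian) take 42,000 each; half-blood lines (Yseult) take 21,000 each.
Amira's share (42,000) is divided into 3 shares of 14,000: Aoife, Adaeze, and Phaedra each take 14,000.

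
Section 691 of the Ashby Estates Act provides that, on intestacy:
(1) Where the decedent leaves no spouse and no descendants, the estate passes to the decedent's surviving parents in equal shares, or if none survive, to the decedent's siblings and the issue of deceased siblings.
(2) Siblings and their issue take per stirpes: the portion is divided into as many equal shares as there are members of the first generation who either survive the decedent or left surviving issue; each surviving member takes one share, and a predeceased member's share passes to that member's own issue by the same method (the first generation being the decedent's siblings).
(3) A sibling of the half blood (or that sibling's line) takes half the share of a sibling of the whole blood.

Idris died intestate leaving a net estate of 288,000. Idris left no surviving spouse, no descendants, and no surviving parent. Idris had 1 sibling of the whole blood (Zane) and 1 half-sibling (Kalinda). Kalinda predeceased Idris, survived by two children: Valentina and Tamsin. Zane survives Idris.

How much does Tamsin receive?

Tamsin receives 48,000.

The entire 288,000 passes to the siblings and their issue.
Counting each half-blood sibling's line as half a unit, there are 3/2 units in 288,000, so one unit is 192,000. Whole-blood lines (Zane) take 192,000 each; half-blood lines (Kalinda) take 96,000 each.
Kalinda's share (96,000) is divided into 2 shares of 48,000: Valentina and Tamsin each take 48,000.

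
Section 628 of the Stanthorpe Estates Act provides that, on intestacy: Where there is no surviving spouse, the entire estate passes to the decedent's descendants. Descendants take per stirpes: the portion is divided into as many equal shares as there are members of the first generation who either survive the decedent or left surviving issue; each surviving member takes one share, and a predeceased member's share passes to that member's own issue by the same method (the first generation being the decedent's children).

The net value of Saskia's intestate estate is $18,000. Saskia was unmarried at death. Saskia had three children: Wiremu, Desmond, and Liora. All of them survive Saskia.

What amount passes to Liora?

The entire $18,000 passes to the descendants.
That amount ($18,000) is divided into 3 shares of $6,000: Wiremu, Desmond, and Liora each take $6,000.

Liora receives $6,000.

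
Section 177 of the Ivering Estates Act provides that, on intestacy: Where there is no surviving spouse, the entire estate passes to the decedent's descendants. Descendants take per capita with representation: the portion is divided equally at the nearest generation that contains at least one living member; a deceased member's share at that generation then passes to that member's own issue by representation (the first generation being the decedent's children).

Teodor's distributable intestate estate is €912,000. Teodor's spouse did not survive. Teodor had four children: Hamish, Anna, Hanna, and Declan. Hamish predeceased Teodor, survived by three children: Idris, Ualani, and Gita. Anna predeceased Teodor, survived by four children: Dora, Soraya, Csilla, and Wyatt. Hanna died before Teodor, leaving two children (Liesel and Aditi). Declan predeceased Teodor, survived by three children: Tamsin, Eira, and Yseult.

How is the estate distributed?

The entire €912,000 passes to the descendants.
No child survives, so the initial division is made at the grandchildren's generation.
That amount (€912,000) is divided into 12 shares of €76,000: Idris, Ualani, Gita, Dora, Soraya, Csilla, Wyatt, Liesel, Aditi, Tamsin, Eira, and Yseult each take €76,000.

Idris: €76,000; Ualani: €76,000; Gita: €76,000; Dora: €76,000; Soraya: €76,000; Csilla: €76,000; Wyatt: €76,000; Liesel: €76,000; Aditi: €76,000; Tamsin: €76,000; Eira: €76,000; Yseult: €76,000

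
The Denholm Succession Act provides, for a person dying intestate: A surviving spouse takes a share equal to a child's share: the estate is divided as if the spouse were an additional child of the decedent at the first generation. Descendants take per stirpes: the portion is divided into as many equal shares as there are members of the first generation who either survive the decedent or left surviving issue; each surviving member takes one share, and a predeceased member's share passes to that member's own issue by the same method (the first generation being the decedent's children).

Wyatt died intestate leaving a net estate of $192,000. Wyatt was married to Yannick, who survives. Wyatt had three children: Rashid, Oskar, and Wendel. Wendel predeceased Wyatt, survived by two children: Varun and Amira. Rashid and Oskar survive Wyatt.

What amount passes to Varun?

Varun receives $24,000.

The spouse counts as an additional share at the children's level, so there are 4 primary shares of $48,000. Yannick takes one such share ($48,000).
The children's combined portion ($144,000) is divided into 3 shares of $48,000: Rashid and Oskar each take $48,000; Wendel's $48,000 share passes to Wendel's issue.
Wendel's share ($48,000) is divided into 2 shares of $24,000: Varun and Amira each take $24,000.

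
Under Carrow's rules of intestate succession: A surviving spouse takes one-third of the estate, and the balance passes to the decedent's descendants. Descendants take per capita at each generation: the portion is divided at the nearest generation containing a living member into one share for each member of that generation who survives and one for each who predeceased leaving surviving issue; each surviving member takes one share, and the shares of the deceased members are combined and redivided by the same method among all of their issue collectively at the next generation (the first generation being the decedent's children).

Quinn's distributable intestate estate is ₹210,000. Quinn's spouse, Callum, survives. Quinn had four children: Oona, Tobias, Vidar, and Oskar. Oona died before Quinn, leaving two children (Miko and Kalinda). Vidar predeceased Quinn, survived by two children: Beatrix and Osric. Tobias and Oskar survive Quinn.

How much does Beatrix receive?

Callum takes one-third of ₹210,000 = ₹70,000. The remaining ₹140,000 passes to the descendants.
The descendants' portion (₹140,000) is divided at the children's generation into 4 shares of ₹35,000. Tobias and Oskar each take ₹35,000. The 2 shares of the deceased (Oona and Vidar) are combined into a pool of ₹70,000.
That pool (₹70,000) is divided at the grandchildren's generation equally among Miko, Kalinda, Beatrix, and Osric: ₹17,500 each.

Beatrix receives ₹17,500.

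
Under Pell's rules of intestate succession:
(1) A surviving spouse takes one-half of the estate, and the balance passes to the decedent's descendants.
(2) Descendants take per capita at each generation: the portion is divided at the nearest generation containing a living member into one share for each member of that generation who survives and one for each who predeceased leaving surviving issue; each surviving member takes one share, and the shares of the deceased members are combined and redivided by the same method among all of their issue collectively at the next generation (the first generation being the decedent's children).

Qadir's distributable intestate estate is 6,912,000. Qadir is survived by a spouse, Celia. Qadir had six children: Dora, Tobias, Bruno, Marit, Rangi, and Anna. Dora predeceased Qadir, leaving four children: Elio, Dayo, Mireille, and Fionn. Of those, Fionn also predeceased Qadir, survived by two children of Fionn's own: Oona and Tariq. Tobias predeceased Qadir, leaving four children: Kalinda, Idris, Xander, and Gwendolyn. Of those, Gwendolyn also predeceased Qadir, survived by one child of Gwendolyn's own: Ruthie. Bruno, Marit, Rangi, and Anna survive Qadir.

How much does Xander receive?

Xander receives 144,000.

Celia takes one-half of 6,912,000 = 3,456,000. The remaining 3,456,000 passes to the descendants.
The descendants' portion (3,456,000) is divided at the children's generation into 6 shares of 576,000. Bruno, Marit, Rangi, and Anna each take 576,000. The 2 shares of the deceased (Dora and Tobias) are combined into a pool of 1,152,000.
That pool (1,152,000) is divided at the grandchildren's generation into 8 shares of 144,000. Elio, Dayo, Mireille, Kalinda, Idris, and Xander each take 144,000. The 2 shares of the deceased (Fionn and Gwendolyn) are combined into a pool of 288,000.
That pool (288,000) is divided at the great-grandchildren's generation equally among Oona, Tariq, and Ruthie: 96,000 each.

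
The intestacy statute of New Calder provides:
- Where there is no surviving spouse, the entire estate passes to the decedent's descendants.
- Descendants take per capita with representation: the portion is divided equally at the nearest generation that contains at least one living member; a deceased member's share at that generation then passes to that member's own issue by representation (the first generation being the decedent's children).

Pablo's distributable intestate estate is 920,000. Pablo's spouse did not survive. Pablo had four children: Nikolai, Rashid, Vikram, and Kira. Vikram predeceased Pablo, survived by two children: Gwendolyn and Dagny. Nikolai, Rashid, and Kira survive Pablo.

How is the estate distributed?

The entire 920,000 passes to the descendants.
That amount (920,000) is divided into 4 shares of 230,000: Nikolai, Rashid, and Kira each take 230,000; Vikram's 230,000 share passes to Vikram's issue.
Vikram's share (230,000) is divided into 2 shares of 115,000: Gwendolyn and Dagny each take 115,000.

Nikolai: 230,000; Rashid: 230,000; Gwendolyn: 115,000; Dagny: 115,000; Kira: 230,000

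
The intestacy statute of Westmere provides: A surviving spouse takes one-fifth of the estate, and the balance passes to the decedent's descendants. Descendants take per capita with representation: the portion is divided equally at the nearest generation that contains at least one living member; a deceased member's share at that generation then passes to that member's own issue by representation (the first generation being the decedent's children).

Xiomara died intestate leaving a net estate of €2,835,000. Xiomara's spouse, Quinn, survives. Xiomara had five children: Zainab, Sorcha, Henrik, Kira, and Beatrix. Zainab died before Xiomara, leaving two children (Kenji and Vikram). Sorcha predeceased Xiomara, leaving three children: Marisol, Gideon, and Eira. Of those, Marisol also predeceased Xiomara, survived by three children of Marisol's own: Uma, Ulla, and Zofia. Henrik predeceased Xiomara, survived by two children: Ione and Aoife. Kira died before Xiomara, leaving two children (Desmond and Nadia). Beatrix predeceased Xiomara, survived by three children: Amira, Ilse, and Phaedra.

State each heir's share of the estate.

Quinn takes one-fifth of €2,835,000 = €567,000. The remaining €2,268,000 passes to the descendants.
No child survives, so the initial division is made at the grandchildren's generation.
The descendants' portion (€2,268,000) is divided into 12 shares of €189,000: Kenji, Vikram, Gideon, Eira, Ione, Aoife, Desmond, Nadia, Amira, Ilse, and Phaedra each take €189,000; Marisol's €189,000 share passes to Marisol's issue.
Marisol's share (€189,000) is divided into 3 shares of €63,000: Uma, Ulla, and Zofia each take €63,000.

Quinn: €567,000; Kenji: €189,000; Vikram: €189,000; Uma: €63,000; Ulla: €63,000; Zofia: €63,000; Gideon: €189,000; Eira: €189,000; Ione: €189,000; Aoife: €189,000; Desmond: €189,000; Nadia: €189,000; Amira: €189,000; Ilse: €189,000; Phaedra: €189,000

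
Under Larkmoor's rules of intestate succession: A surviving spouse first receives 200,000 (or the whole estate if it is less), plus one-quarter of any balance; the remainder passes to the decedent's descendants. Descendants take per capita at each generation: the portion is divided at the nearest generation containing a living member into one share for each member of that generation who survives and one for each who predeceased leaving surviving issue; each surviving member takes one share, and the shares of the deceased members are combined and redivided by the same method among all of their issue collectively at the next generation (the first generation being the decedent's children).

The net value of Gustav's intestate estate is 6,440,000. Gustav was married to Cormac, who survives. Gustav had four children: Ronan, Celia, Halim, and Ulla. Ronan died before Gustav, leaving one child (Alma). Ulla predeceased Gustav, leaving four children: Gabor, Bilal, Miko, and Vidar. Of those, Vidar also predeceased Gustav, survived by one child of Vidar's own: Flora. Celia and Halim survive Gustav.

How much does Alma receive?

Cormac first takes 200,000, leaving a balance of 6,240,000. Cormac then takes one-quarter of the balance (1,560,000), for a total of 1,760,000. The remaining 4,680,000 passes to the descendants.
The descendants' portion (4,680,000) is divided at the children's generation into 4 shares of 1,170,000. Celia and Halim each take 1,170,000. The 2 shares of the deceased (Ronan and Ulla) are combined into a pool of 2,340,000.
That pool (2,340,000) is divided at the grandchildren's generation into 5 shares of 468,000. Alma, Gabor, Bilal, and Miko each take 468,000. The remaining share for the deceased Vidar (468,000) is carried to the next generation.
That pool (468,000) passes entirely to Flora, the sole taker at the great-grandchildren's generation.

Alma receives 468,000.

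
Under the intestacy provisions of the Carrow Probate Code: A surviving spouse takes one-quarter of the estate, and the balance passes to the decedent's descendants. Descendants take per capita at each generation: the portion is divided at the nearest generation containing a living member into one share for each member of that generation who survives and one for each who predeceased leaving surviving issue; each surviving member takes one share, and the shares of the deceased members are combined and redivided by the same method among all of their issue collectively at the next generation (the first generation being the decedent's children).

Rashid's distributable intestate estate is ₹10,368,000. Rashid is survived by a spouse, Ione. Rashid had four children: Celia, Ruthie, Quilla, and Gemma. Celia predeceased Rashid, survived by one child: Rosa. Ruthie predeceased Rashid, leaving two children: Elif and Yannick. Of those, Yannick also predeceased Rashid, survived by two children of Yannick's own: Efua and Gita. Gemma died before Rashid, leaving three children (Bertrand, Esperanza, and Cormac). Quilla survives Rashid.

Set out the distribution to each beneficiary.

Ione: ₹2,592,000; Rosa: ₹972,000; Elif: ₹972,000; Efua: ₹486,000; Gita: ₹486,000; Quilla: ₹1,944,000; Bertrand: ₹972,000; Esperanza: ₹972,000; Cormac: ₹972,000

Ione takes one-quarter of ₹10,368,000 = ₹2,592,000. The remaining ₹7,776,000 passes to the descendants.
The descendants' portion (₹7,776,000) is divided at the children's generation into 4 shares of ₹1,944,000. Quilla takes ₹1,944,000. The 3 shares of the deceased (Celia, Ruthie, and Gemma) are combined into a pool of ₹5,832,000.
That pool (₹5,832,000) is divided at the grandchildren's generation into 6 shares of ₹972,000. Rosa, Elif, Bertrand, Esperanza, and Cormac each take ₹972,000. The remaining share for the deceased Yannick (₹972,000) is carried to the next generation.
That pool (₹972,000) is divided at the great-grandchildren's generation equally among Efua and Gita: ₹486,000 each.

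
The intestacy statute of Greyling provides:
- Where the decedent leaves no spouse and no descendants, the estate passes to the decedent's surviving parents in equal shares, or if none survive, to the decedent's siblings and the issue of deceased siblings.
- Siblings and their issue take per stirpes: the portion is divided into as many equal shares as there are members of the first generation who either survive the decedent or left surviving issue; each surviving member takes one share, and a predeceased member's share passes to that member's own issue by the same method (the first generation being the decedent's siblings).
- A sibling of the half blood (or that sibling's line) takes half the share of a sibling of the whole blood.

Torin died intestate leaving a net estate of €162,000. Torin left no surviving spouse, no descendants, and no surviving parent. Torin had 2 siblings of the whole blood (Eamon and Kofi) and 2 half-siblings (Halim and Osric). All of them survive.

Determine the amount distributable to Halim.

The entire €162,000 passes to the siblings and their issue.
Counting each half-blood sibling's line as half a unit, there are 3 units in €162,000, so one unit is €54,000. Whole-blood lines (Eamon and Kofi) take €54,000 each; half-blood lines (Halim and Osric) take €27,000 each.

Halim receives €27,000.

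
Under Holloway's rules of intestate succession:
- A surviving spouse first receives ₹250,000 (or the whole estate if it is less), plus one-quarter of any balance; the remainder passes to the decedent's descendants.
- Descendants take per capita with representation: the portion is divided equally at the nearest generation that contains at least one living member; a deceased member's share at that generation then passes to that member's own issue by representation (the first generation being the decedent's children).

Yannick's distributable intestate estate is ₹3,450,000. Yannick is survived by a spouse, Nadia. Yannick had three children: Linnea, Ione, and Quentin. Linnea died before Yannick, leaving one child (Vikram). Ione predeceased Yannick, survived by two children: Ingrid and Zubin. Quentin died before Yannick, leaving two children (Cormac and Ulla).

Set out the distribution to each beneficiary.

Nadia: ₹1,050,000; Vikram: ₹480,000; Ingrid: ₹480,000; Zubin: ₹480,000; Cormac: ₹480,000; Ulla: ₹480,000

Nadia first takes ₹250,000, leaving a balance of ₹3,200,000. Nadia then takes one-quarter of the balance (₹800,000), for a total of ₹1,050,000. The remaining ₹2,400,000 passes to the descendants.
No child survives, so the initial division is made at the grandchildren's generation.
The descendants' portion (₹2,400,000) is divided into 5 shares of ₹480,000: Vikram, Ingrid, Zubin, Cormac, and Ulla each take ₹480,000.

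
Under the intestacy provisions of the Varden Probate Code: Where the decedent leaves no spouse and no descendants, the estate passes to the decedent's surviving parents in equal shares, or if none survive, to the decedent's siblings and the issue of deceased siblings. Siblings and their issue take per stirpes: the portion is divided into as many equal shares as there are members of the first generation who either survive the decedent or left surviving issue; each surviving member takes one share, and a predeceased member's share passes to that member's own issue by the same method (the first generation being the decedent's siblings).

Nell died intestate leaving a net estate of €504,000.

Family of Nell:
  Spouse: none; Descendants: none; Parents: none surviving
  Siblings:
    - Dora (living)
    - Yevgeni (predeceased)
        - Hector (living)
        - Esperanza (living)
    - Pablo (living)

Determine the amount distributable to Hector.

Hector receives €84,000.

The entire €504,000 passes to the siblings and their issue.
That amount (€504,000) is divided into 3 shares of €168,000: Dora and Pablo each take €168,000; Yevgeni's €168,000 share passes to Yevgeni's issue.
Yevgeni's share (€168,000) is divided into 2 shares of €84,000: Hector and Esperanza each take €84,000.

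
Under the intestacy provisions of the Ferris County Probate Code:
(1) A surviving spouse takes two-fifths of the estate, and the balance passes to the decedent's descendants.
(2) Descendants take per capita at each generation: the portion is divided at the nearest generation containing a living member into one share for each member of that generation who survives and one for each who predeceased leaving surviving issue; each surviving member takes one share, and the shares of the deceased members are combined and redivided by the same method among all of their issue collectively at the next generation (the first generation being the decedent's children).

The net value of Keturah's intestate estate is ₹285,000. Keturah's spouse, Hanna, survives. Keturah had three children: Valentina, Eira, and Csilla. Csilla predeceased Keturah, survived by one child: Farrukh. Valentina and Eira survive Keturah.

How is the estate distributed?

Hanna takes two-fifths of ₹285,000 = ₹114,000. The remaining ₹171,000 passes to the descendants.
The descendants' portion (₹171,000) is divided at the children's generation into 3 shares of ₹57,000. Valentina and Eira each take ₹57,000. The remaining share for the deceased Csilla (₹57,000) is carried to the next generation.
That pool (₹57,000) passes entirely to Farrukh, the sole taker at the grandchildren's generation.

Hanna: ₹114,000; Valentina: ₹57,000; Eira: ₹57,000; Farrukh: ₹57,000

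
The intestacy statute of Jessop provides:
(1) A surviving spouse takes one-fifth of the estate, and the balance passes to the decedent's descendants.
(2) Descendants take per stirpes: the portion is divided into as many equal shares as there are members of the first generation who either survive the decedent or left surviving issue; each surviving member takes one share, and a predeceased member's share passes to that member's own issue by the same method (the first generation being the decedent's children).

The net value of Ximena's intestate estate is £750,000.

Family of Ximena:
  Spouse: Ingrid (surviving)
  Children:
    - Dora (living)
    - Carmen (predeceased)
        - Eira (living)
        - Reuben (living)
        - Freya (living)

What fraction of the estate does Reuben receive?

Reuben receives 2/15 of the estate.

Ingrid takes one-fifth of £750,000 = £150,000. The remaining £600,000 passes to the descendants.
The descendants' portion (£600,000) is divided into 2 shares of £300,000: Dora takes £300,000; Carmen's £300,000 share passes to Carmen's issue.
Carmen's share (£300,000) is divided into 3 shares of £100,000: Eira, Reuben, and Freya each take £100,000.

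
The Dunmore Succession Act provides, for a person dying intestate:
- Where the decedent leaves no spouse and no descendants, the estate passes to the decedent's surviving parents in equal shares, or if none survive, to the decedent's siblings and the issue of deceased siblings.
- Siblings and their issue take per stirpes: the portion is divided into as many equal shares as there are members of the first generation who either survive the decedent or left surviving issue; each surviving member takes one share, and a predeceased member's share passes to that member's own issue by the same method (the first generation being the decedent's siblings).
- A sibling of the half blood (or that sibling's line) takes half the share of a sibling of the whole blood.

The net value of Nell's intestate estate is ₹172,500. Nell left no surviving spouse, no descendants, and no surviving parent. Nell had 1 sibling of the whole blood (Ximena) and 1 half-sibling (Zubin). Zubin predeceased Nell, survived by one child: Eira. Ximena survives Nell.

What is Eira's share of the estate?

Eira receives ₹57,500.

The entire ₹172,500 passes to the siblings and their issue.
Counting each half-blood sibling's line as half a unit, there are 3/2 units in ₹172,500, so one unit is ₹115,000. Whole-blood lines (Ximena) take ₹115,000 each; half-blood lines (Zubin) take ₹57,500 each.
Zubin's share (₹57,500) passes entirely to Eira.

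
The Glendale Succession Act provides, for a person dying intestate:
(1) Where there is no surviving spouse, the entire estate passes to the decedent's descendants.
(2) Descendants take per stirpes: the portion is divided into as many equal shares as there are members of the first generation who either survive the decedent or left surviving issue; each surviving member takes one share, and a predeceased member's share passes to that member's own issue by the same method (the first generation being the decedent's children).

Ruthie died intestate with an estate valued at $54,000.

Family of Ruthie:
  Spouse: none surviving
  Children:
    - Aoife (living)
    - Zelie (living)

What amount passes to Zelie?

Zelie receives $27,000.

The entire $54,000 passes to the descendants.
That amount ($54,000) is divided into 2 shares of $27,000: Aoife and Zelie each take $27,000.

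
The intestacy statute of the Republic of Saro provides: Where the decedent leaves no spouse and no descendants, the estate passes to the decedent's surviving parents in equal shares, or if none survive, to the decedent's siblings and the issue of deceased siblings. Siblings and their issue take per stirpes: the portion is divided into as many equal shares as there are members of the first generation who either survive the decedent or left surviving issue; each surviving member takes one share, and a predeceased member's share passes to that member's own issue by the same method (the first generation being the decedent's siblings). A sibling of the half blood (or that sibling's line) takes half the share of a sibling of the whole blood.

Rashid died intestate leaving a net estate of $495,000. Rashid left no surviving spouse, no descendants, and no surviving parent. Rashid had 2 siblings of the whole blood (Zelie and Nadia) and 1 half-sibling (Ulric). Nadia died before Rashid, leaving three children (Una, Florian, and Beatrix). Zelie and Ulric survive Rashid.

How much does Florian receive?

Florian receives $66,000.

The entire $495,000 passes to the siblings and their issue.
Counting each half-blood sibling's line as half a unit, there are 5/2 units in $495,000, so one unit is $198,000. Whole-blood lines (Zelie and Nadia) take $198,000 each; half-blood lines (Ulric) take $99,000 each.
Nadia's share ($198,000) is divided into 3 shares of $66,000: Una, Florian, and Beatrix each take $66,000.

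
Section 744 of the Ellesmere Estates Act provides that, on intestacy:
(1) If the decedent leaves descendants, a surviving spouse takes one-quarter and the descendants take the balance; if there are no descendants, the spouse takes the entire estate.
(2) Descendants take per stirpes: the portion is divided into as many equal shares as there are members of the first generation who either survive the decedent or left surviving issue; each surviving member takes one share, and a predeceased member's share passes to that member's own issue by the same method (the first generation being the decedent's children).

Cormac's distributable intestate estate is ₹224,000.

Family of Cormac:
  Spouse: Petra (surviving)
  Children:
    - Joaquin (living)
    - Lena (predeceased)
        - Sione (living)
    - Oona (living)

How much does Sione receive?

Sione receives ₹56,000.

Petra takes one-quarter of ₹224,000 = ₹56,000. The remaining ₹168,000 passes to the descendants.
The descendants' portion (₹168,000) is divided into 3 shares of ₹56,000: Joaquin and Oona each take ₹56,000; Lena's ₹56,000 share passes to Lena's issue.
Lena's share (₹56,000) passes entirely to Sione.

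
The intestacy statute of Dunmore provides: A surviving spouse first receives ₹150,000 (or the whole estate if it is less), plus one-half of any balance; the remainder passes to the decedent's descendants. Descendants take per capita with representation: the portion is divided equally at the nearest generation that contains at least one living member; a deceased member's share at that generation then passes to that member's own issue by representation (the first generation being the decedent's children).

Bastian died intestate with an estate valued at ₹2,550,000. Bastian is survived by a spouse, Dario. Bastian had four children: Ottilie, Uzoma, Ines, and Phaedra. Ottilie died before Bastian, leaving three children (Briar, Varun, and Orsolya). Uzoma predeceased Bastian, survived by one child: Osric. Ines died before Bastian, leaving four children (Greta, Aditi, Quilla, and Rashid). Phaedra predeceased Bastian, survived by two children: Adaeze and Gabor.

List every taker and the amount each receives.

Dario first takes ₹150,000, leaving a balance of ₹2,400,000. Dario then takes one-half of the balance (₹1,200,000), for a total of ₹1,350,000. The remaining ₹1,200,000 passes to the descendants.
No child survives, so the initial division is made at the grandchildren's generation.
The descendants' portion (₹1,200,000) is divided into 10 shares of ₹120,000: Briar, Varun, Orsolya, Osric, Greta, Aditi, Quilla, Rashid, Adaeze, and Gabor each take ₹120,000.

Dario: ₹1,350,000; Briar: ₹120,000; Varun: ₹120,000; Orsolya: ₹120,000; Osric: ₹120,000; Greta: ₹120,000; Aditi: ₹120,000; Quilla: ₹120,000; Rashid: ₹120,000; Adaeze: ₹120,000; Gabor: ₹120,000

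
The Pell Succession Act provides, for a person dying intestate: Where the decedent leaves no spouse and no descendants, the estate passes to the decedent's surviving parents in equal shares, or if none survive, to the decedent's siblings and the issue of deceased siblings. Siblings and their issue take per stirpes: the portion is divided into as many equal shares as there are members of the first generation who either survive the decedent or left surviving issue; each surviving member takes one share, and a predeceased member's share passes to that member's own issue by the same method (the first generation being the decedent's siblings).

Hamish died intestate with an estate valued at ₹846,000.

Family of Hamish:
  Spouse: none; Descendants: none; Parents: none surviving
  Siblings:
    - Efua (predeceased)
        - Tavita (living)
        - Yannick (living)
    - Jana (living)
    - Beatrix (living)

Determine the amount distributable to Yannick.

Yannick receives ₹141,000.

The entire ₹846,000 passes to the siblings and their issue.
That amount (₹846,000) is divided into 3 shares of ₹282,000: Jana and Beatrix each take ₹282,000; Efua's ₹282,000 share passes to Efua's issue.
Efua's share (₹282,000) is divided into 2 shares of ₹141,000: Tavita and Yannick each take ₹141,000.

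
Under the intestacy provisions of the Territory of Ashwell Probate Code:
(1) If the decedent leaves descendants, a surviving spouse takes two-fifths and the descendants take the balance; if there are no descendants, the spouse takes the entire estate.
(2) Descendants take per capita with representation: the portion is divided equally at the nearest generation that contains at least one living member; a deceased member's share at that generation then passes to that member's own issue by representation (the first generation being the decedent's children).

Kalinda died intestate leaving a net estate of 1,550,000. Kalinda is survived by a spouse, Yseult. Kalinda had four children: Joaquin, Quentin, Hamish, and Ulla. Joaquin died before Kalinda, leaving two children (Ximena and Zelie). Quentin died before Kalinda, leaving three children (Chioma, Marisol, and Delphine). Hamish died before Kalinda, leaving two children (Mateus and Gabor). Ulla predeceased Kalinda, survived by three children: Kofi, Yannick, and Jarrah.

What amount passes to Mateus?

Mateus receives 93,000.

Yseult takes two-fifths of 1,550,000 = 620,000. The remaining 930,000 passes to the descendants.
No child survives, so the initial division is made at the grandchildren's generation.
The descendants' portion (930,000) is divided into 10 shares of 93,000: Ximena, Zelie, Chioma, Marisol, Delphine, Mateus, Gabor, Kofi, Yannick, and Jarrah each take 93,000.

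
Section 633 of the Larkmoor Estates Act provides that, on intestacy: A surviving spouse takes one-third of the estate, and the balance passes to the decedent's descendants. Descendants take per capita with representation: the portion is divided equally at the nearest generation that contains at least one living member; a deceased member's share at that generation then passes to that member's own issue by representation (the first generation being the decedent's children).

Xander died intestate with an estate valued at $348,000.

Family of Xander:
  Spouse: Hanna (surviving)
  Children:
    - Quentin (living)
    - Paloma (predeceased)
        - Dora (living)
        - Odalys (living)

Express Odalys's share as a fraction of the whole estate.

Odalys receives 1/6 of the estate.

Hanna takes one-third of $348,000 = $116,000. The remaining $232,000 passes to the descendants.
The descendants' portion ($232,000) is divided into 2 shares of $116,000: Quentin takes $116,000; Paloma's $116,000 share passes to Paloma's issue.
Paloma's share ($116,000) is divided into 2 shares of $58,000: Dora and Odalys each take $58,000.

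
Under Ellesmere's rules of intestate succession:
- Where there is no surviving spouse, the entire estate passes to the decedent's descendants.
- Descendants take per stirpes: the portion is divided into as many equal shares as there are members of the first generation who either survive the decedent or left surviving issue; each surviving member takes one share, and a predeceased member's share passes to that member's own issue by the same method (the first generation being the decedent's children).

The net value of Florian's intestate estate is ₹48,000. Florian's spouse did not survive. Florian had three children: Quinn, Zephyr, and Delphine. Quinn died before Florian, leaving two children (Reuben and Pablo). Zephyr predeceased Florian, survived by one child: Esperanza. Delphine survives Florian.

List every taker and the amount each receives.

Reuben: ₹8,000; Pablo: ₹8,000; Esperanza: ₹16,000; Delphine: ₹16,000

The entire ₹48,000 passes to the descendants.
That amount (₹48,000) is divided into 3 shares of ₹16,000: Delphine takes ₹16,000; Quinn's ₹16,000 share passes to Quinn's issue; Zephyr's ₹16,000 share passes to Zephyr's issue.
Quinn's share (₹16,000) is divided into 2 shares of ₹8,000: Reuben and Pablo each take ₹8,000.
Zephyr's share (₹16,000) passes entirely to Esperanza.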